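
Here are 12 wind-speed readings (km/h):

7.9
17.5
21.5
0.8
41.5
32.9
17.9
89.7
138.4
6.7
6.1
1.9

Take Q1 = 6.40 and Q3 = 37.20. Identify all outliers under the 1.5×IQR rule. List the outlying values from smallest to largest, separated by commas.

89.7, 138.4

IQR = Q3 − Q1 = 37.20 − 6.40 = 30.80.
Lower fence = Q1 − 1.5·IQR = 6.40 − 46.20 = -39.80.
Upper fence = Q3 + 1.5·IQR = 37.20 + 46.20 = 83.40.
89.7 > 83.40 → outlier.
138.4 > 83.40 → outlier.
All remaining values lie within [-39.80, 83.40].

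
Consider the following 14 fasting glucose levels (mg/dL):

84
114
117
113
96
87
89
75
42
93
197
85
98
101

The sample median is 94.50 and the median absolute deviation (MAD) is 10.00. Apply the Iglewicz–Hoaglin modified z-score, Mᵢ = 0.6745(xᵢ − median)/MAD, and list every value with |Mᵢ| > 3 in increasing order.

42, 197

|Mᵢ| > 3 ⇔ |xᵢ − 94.50| > 3·10.00/0.6745 = 44.48.
So outliers lie outside [50.02, 138.98].
42: M = -3.54 → outlier.
197: M = 6.91 → outlier.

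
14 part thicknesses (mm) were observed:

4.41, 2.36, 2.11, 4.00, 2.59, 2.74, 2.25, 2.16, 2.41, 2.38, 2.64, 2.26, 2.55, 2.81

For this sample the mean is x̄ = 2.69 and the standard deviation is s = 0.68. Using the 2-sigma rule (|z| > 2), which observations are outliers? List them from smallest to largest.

Cutoffs at x̄ ± 2s: 2.69 ± 2·0.68 = [1.33, 4.05].
4.41: z = 2.53, |z| > 2 → outlier.
Every other value lies within [1.33, 4.05].

4.41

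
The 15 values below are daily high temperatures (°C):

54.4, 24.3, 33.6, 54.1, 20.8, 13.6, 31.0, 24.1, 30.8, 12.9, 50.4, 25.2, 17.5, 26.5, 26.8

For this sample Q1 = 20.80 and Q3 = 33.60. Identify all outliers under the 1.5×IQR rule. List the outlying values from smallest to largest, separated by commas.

IQR = Q3 − Q1 = 33.60 − 20.80 = 12.80.
Lower fence = Q1 − 1.5·IQR = 20.80 − 19.20 = 1.60.
Upper fence = Q3 + 1.5·IQR = 33.60 + 19.20 = 52.80.
54.1 > 52.80 → outlier.
54.4 > 52.80 → outlier.
All remaining values lie within [1.60, 52.80].

54.1, 54.4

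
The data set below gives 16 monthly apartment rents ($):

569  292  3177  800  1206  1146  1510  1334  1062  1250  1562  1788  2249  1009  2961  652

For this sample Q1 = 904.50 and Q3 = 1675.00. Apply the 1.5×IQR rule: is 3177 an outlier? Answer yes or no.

yes

IQR = Q3 − Q1 = 1675.00 − 904.50 = 770.50.
Lower fence = Q1 − 1.5·IQR = 904.50 − 1155.75 = -251.25.
Upper fence = Q3 + 1.5·IQR = 1675.00 + 1155.75 = 2830.75.
3177 lies above the upper fence.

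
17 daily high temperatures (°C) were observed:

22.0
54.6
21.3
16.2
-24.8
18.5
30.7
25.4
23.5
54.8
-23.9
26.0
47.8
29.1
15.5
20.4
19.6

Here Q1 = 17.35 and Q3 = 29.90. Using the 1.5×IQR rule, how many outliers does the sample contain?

IQR = 12.55; fences at 17.35 − 18.825 = -1.475 and 29.90 + 18.825 = 48.725.
Outside the cutoffs: -24.8, -23.9, 54.6, 54.8.

4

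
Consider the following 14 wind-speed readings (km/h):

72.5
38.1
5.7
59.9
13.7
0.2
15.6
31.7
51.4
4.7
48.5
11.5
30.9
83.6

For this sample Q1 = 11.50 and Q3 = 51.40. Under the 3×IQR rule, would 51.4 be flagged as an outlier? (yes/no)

no

IQR = Q3 − Q1 = 51.40 − 11.50 = 39.90.
Lower fence = Q1 − 3·IQR = 11.50 − 119.70 = -108.20.
Upper fence = Q3 + 3·IQR = 51.40 + 119.70 = 171.10.
51.4 lies within [-108.20, 171.10].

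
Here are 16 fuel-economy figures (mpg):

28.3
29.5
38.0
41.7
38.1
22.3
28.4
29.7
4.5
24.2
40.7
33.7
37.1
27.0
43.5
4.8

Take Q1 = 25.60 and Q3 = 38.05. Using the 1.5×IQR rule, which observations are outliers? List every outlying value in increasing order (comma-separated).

IQR = Q3 − Q1 = 38.05 − 25.60 = 12.45.
Lower fence = Q1 − 1.5·IQR = 25.60 − 18.675 = 6.925.
Upper fence = Q3 + 1.5·IQR = 38.05 + 18.675 = 56.725.
4.5 < 6.925 → outlier.
4.8 < 6.925 → outlier.
All remaining values lie within [6.925, 56.725].

4.5, 4.8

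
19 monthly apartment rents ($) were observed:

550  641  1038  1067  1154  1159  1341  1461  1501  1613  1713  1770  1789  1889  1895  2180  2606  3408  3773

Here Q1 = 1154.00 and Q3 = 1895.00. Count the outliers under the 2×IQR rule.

2

IQR = 741.00; fences at 1154.00 − 1482.00 = -328.00 and 1895.00 + 1482.00 = 3377.00.
Outside the cutoffs: 3408, 3773.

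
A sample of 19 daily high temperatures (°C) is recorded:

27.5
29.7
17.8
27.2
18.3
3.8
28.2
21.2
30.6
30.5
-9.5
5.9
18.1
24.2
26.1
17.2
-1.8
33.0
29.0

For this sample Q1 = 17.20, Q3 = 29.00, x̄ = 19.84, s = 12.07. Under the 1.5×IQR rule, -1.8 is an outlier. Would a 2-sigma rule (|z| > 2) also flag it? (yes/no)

no

z = (-1.8 − 19.84) / 12.07 = -1.79.
|z| = 1.79 ≤ 2.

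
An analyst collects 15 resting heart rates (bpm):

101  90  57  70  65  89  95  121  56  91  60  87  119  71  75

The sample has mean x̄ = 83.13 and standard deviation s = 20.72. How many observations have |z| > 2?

0

Cutoffs: x̄ ± 2s = [41.69, 124.57].
Every value lies within the cutoffs.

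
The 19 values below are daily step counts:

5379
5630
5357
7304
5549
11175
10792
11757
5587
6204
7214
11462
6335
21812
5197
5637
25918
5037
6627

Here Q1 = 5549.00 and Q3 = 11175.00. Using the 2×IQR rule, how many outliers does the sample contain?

1

IQR = 5626.00; fences at 5549.00 − 11252.00 = -5703.00 and 11175.00 + 11252.00 = 22427.00.
Outside the cutoffs: 25918.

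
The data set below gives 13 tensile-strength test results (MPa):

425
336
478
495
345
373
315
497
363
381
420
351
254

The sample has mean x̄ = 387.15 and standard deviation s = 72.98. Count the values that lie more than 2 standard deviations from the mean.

0

Cutoffs: x̄ ± 2s = [241.19, 533.11].
Every value lies within the cutoffs.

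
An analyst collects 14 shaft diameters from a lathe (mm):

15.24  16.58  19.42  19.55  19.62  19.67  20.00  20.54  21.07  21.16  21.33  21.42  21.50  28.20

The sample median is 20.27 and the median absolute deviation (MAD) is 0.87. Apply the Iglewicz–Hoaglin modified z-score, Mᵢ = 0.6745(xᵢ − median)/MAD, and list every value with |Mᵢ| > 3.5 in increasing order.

|Mᵢ| > 3.5 ⇔ |xᵢ − 20.27| > 3.5·0.87/0.6745 = 4.51.
So outliers lie outside [15.76, 24.78].
15.24: M = -3.90 → outlier.
28.20: M = 6.15 → outlier.

15.24, 28.20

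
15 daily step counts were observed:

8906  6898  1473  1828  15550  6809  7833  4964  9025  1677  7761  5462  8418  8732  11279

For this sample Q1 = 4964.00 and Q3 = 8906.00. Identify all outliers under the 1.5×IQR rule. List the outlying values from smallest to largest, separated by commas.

15550

IQR = Q3 − Q1 = 8906.00 − 4964.00 = 3942.00.
Lower fence = Q1 − 1.5·IQR = 4964.00 − 5913.00 = -949.00.
Upper fence = Q3 + 1.5·IQR = 8906.00 + 5913.00 = 14819.00.
15550 > 14819.00 → outlier.
All remaining values lie within [-949.00, 14819.00].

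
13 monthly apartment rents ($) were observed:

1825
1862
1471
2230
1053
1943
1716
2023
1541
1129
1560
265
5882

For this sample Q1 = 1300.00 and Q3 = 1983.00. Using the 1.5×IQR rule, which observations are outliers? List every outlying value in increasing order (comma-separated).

IQR = Q3 − Q1 = 1983.00 − 1300.00 = 683.00.
Lower fence = Q1 − 1.5·IQR = 1300.00 − 1024.50 = 275.50.
Upper fence = Q3 + 1.5·IQR = 1983.00 + 1024.50 = 3007.50.
265 < 275.50 → outlier.
5882 > 3007.50 → outlier.
All remaining values lie within [275.50, 3007.50].

265, 5882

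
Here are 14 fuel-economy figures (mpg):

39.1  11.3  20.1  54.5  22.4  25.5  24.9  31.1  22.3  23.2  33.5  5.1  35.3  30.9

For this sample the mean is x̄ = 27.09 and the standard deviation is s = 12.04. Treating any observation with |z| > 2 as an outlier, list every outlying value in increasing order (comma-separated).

54.5

Cutoffs at x̄ ± 2s: 27.09 ± 2·12.04 = [3.01, 51.17].
54.5: z = 2.28, |z| > 2 → outlier.
Every other value lies within [3.01, 51.17].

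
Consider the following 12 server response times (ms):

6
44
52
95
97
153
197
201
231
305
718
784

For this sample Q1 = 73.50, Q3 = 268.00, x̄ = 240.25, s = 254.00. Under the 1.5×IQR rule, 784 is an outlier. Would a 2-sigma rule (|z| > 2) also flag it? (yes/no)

z = (784 − 240.25) / 254.00 = 2.14.
|z| = 2.14 > 2.

yes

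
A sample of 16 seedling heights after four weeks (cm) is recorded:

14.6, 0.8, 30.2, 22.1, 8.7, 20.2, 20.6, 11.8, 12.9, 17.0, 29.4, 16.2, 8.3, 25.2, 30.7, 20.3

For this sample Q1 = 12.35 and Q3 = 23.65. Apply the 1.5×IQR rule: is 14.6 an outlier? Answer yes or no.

no

IQR = Q3 − Q1 = 23.65 − 12.35 = 11.30.
Lower fence = Q1 − 1.5·IQR = 12.35 − 16.95 = -4.60.
Upper fence = Q3 + 1.5·IQR = 23.65 + 16.95 = 40.60.
14.6 lies within [-4.60, 40.60].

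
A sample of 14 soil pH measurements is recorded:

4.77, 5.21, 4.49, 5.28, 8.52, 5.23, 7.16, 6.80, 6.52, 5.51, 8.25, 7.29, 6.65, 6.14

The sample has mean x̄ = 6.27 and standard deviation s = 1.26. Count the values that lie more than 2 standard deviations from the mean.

0

Cutoffs: x̄ ± 2s = [3.75, 8.79].
Every value lies within the cutoffs.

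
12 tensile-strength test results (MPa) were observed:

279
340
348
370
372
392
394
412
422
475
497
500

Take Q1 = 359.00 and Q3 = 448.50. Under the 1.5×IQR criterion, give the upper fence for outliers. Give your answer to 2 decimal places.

582.75

IQR = Q3 − Q1 = 448.50 − 359.00 = 89.50.
Lower fence = Q1 − 1.5·IQR = 359.00 − 134.25 = 224.75.
Upper fence = Q3 + 1.5·IQR = 448.50 + 134.25 = 582.75.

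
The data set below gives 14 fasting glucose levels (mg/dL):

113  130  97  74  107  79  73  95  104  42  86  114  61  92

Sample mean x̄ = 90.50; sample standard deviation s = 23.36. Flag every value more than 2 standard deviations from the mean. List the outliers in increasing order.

42

Cutoffs at x̄ ± 2s: 90.50 ± 2·23.36 = [43.78, 137.22].
42: z = -2.08, |z| > 2 → outlier.
Every other value lies within [43.78, 137.22].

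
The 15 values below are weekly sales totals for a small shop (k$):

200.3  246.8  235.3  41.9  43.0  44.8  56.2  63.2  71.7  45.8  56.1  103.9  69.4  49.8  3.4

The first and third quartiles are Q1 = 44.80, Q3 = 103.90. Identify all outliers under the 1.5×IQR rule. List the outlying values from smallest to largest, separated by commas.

200.3, 235.3, 246.8

IQR = Q3 − Q1 = 103.90 − 44.80 = 59.10.
Lower fence = Q1 − 1.5·IQR = 44.80 − 88.65 = -43.85.
Upper fence = Q3 + 1.5·IQR = 103.90 + 88.65 = 192.55.
200.3 > 192.55 → outlier.
235.3 > 192.55 → outlier.
246.8 > 192.55 → outlier.
All remaining values lie within [-43.85, 192.55].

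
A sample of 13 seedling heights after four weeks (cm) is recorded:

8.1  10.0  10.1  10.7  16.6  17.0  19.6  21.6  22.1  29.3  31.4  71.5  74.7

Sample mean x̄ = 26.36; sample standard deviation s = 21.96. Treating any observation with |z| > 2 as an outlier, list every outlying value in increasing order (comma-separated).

Cutoffs at x̄ ± 2s: 26.36 ± 2·21.96 = [-17.56, 70.28].
71.5: z = 2.06, |z| > 2 → outlier.
74.7: z = 2.20, |z| > 2 → outlier.
Every other value lies within [-17.56, 70.28].

71.5, 74.7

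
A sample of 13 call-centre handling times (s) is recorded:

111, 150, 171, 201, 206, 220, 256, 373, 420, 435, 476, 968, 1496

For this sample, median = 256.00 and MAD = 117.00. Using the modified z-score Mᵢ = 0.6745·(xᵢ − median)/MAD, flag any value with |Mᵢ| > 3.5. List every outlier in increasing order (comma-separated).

|Mᵢ| > 3.5 ⇔ |xᵢ − 256.00| > 3.5·117.00/0.6745 = 607.12.
So outliers lie outside [-351.12, 863.12].
968: M = 4.10 → outlier.
1496: M = 7.15 → outlier.

968, 1496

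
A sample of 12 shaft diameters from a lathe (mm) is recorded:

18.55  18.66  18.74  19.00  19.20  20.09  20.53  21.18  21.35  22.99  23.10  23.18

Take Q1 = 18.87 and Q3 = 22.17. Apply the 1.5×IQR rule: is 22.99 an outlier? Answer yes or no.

IQR = Q3 − Q1 = 22.17 − 18.87 = 3.30.
Lower fence = Q1 − 1.5·IQR = 18.87 − 4.95 = 13.92.
Upper fence = Q3 + 1.5·IQR = 22.17 + 4.95 = 27.12.
22.99 lies within [13.92, 27.12].

no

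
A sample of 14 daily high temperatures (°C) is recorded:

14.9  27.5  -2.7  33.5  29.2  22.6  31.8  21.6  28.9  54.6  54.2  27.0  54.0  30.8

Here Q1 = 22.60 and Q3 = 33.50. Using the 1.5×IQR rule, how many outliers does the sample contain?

4

IQR = 10.90; fences at 22.60 − 16.35 = 6.25 and 33.50 + 16.35 = 49.85.
Outside the cutoffs: -2.7, 54.0, 54.2, 54.6.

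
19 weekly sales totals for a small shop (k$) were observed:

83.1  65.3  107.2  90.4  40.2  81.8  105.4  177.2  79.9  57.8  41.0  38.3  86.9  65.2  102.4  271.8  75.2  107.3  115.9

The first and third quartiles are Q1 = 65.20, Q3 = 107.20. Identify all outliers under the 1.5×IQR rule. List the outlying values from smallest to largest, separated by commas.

177.2, 271.8

IQR = Q3 − Q1 = 107.20 − 65.20 = 42.00.
Lower fence = Q1 − 1.5·IQR = 65.20 − 63.00 = 2.20.
Upper fence = Q3 + 1.5·IQR = 107.20 + 63.00 = 170.20.
177.2 > 170.20 → outlier.
271.8 > 170.20 → outlier.
All remaining values lie within [2.20, 170.20].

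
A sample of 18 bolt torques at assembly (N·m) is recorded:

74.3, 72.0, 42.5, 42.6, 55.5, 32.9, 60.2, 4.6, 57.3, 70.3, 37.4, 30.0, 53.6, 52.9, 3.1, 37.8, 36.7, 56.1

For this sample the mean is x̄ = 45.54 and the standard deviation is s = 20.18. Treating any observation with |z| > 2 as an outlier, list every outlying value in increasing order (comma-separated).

3.1, 4.6

Cutoffs at x̄ ± 2s: 45.54 ± 2·20.18 = [5.18, 85.90].
3.1: z = -2.10, |z| > 2 → outlier.
4.6: z = -2.03, |z| > 2 → outlier.
Every other value lies within [5.18, 85.90].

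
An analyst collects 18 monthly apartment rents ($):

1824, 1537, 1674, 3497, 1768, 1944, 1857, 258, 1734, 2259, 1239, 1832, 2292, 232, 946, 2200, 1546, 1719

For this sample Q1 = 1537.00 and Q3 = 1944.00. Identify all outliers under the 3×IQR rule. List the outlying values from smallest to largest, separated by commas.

232, 258, 3497

IQR = Q3 − Q1 = 1944.00 − 1537.00 = 407.00.
Lower fence = Q1 − 3·IQR = 1537.00 − 1221.00 = 316.00.
Upper fence = Q3 + 3·IQR = 1944.00 + 1221.00 = 3165.00.
232 < 316.00 → outlier.
258 < 316.00 → outlier.
3497 > 3165.00 → outlier.
All remaining values lie within [316.00, 3165.00].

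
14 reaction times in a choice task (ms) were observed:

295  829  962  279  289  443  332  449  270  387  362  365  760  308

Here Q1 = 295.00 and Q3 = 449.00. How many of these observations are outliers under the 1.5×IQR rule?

3

IQR = 154.00; fences at 295.00 − 231.00 = 64.00 and 449.00 + 231.00 = 680.00.
Outside the cutoffs: 760, 829, 962.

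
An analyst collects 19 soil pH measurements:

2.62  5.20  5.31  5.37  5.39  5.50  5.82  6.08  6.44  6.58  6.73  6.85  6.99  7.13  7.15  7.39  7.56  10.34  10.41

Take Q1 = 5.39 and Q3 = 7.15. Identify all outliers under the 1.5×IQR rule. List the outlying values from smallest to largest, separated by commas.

2.62, 10.34, 10.41

IQR = Q3 − Q1 = 7.15 − 5.39 = 1.76.
Lower fence = Q1 − 1.5·IQR = 5.39 − 2.64 = 2.75.
Upper fence = Q3 + 1.5·IQR = 7.15 + 2.64 = 9.79.
2.62 < 2.75 → outlier.
10.34 > 9.79 → outlier.
10.41 > 9.79 → outlier.
All remaining values lie within [2.75, 9.79].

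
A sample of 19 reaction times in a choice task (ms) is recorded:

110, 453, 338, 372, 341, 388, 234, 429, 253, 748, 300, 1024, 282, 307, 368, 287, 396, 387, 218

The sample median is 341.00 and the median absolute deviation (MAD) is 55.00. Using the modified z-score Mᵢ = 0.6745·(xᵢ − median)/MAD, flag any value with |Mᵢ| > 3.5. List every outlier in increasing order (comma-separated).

748, 1024

|Mᵢ| > 3.5 ⇔ |xᵢ − 341.00| > 3.5·55.00/0.6745 = 285.40.
So outliers lie outside [55.60, 626.40].
748: M = 4.99 → outlier.
1024: M = 8.38 → outlier.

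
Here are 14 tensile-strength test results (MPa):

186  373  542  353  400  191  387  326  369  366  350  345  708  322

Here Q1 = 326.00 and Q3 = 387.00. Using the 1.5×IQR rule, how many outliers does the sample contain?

4

IQR = 61.00; fences at 326.00 − 91.50 = 234.50 and 387.00 + 91.50 = 478.50.
Outside the cutoffs: 186, 191, 542, 708.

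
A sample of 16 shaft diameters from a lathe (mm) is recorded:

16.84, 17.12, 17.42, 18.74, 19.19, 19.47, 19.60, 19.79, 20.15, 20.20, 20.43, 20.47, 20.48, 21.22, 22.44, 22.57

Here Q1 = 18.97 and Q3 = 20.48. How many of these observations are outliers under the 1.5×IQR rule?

IQR = 1.51; fences at 18.97 − 2.265 = 16.705 and 20.48 + 2.265 = 22.745.
Every value lies within the cutoffs.

0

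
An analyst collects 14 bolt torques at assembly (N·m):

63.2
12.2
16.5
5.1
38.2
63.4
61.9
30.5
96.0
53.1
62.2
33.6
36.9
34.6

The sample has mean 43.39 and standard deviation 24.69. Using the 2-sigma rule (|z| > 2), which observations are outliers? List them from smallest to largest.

96.0

Cutoffs at x̄ ± 2s: 43.39 ± 2·24.69 = [-5.99, 92.77].
96.0: z = 2.13, |z| > 2 → outlier.
Every other value lies within [-5.99, 92.77].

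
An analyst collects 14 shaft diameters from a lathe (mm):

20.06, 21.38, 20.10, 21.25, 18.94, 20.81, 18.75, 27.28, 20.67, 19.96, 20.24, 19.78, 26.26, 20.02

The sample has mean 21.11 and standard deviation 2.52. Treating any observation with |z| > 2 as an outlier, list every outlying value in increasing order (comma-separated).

26.26, 27.28

Cutoffs at x̄ ± 2s: 21.11 ± 2·2.52 = [16.07, 26.15].
26.26: z = 2.04, |z| > 2 → outlier.
27.28: z = 2.45, |z| > 2 → outlier.
Every other value lies within [16.07, 26.15].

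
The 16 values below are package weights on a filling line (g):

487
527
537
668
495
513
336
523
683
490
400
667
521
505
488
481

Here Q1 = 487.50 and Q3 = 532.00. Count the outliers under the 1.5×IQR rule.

IQR = 44.50; fences at 487.50 − 66.75 = 420.75 and 532.00 + 66.75 = 598.75.
Outside the cutoffs: 336, 400, 667, 668, 683.

5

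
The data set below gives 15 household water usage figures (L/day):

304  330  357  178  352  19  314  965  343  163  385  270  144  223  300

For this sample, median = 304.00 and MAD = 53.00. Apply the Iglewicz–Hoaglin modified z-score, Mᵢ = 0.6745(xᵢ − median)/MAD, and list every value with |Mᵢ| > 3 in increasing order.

19, 965

|Mᵢ| > 3 ⇔ |xᵢ − 304.00| > 3·53.00/0.6745 = 235.73.
So outliers lie outside [68.27, 539.73].
19: M = -3.63 → outlier.
965: M = 8.41 → outlier.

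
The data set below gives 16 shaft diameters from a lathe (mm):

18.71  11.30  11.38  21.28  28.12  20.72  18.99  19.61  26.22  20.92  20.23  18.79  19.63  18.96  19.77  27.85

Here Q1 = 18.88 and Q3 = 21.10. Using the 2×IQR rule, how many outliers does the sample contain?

5

IQR = 2.22; fences at 18.88 − 4.44 = 14.44 and 21.10 + 4.44 = 25.54.
Outside the cutoffs: 11.30, 11.38, 26.22, 27.85, 28.12.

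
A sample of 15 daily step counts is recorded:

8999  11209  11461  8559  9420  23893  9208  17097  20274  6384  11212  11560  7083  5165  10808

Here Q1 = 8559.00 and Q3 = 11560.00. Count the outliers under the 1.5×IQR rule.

IQR = 3001.00; fences at 8559.00 − 4501.50 = 4057.50 and 11560.00 + 4501.50 = 16061.50.
Outside the cutoffs: 17097, 20274, 23893.

3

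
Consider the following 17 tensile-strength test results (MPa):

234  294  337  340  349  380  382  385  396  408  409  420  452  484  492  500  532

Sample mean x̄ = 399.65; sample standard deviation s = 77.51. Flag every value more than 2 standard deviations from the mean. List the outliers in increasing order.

234

Cutoffs at x̄ ± 2s: 399.65 ± 2·77.51 = [244.63, 554.67].
234: z = -2.14, |z| > 2 → outlier.
Every other value lies within [244.63, 554.67].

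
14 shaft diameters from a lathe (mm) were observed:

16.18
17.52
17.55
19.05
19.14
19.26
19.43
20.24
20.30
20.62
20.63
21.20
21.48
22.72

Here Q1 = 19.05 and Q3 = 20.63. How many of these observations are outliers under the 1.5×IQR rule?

1

IQR = 1.58; fences at 19.05 − 2.37 = 16.68 and 20.63 + 2.37 = 23.00.
Outside the cutoffs: 16.18.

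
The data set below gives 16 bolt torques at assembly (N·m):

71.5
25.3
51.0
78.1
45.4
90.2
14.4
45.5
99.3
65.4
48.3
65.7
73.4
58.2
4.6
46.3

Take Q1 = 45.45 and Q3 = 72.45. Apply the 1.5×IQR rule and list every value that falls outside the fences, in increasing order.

4.6

IQR = Q3 − Q1 = 72.45 − 45.45 = 27.00.
Lower fence = Q1 − 1.5·IQR = 45.45 − 40.50 = 4.95.
Upper fence = Q3 + 1.5·IQR = 72.45 + 40.50 = 112.95.
4.6 < 4.95 → outlier.
All remaining values lie within [4.95, 112.95].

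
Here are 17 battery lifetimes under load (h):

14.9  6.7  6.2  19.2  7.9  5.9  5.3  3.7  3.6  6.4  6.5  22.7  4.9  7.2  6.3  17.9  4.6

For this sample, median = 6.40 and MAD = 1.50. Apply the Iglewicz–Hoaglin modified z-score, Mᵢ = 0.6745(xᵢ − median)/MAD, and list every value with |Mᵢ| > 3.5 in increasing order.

|Mᵢ| > 3.5 ⇔ |xᵢ − 6.40| > 3.5·1.50/0.6745 = 7.78.
So outliers lie outside [-1.38, 14.18].
14.9: M = 3.82 → outlier.
17.9: M = 5.17 → outlier.
19.2: M = 5.76 → outlier.
22.7: M = 7.33 → outlier.

14.9, 17.9, 19.2, 22.7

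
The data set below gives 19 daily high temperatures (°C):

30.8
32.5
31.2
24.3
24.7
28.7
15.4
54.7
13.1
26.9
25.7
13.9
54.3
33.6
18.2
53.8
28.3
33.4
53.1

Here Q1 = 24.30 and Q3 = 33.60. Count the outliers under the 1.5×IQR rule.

IQR = 9.30; fences at 24.30 − 13.95 = 10.35 and 33.60 + 13.95 = 47.55.
Outside the cutoffs: 53.1, 53.8, 54.3, 54.7.

4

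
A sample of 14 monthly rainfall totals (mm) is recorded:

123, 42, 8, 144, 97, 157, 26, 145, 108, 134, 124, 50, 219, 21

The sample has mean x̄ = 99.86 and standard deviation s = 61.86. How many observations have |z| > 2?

0

Cutoffs: x̄ ± 2s = [-23.86, 223.58].
Every value lies within the cutoffs.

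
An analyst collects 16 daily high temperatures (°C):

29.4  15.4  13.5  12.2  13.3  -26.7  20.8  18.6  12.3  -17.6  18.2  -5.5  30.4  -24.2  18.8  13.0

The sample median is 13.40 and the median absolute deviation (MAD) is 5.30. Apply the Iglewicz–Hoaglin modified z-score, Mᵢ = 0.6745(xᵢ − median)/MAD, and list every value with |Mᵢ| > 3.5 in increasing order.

|Mᵢ| > 3.5 ⇔ |xᵢ − 13.40| > 3.5·5.30/0.6745 = 27.50.
So outliers lie outside [-14.10, 40.90].
-26.7: M = -5.10 → outlier.
-24.2: M = -4.79 → outlier.
-17.6: M = -3.95 → outlier.

-26.7, -24.2, -17.6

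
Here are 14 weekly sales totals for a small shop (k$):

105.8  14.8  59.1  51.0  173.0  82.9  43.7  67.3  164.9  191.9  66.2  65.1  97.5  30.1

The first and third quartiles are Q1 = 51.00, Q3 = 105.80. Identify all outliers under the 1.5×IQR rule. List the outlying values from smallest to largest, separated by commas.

191.9

IQR = Q3 − Q1 = 105.80 − 51.00 = 54.80.
Lower fence = Q1 − 1.5·IQR = 51.00 − 82.20 = -31.20.
Upper fence = Q3 + 1.5·IQR = 105.80 + 82.20 = 188.00.
191.9 > 188.00 → outlier.
All remaining values lie within [-31.20, 188.00].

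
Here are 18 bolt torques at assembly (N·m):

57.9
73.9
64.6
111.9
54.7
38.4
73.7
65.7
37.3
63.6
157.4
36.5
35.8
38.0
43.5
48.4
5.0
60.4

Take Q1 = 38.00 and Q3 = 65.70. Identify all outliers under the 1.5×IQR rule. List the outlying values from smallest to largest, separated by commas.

IQR = Q3 − Q1 = 65.70 − 38.00 = 27.70.
Lower fence = Q1 − 1.5·IQR = 38.00 − 41.55 = -3.55.
Upper fence = Q3 + 1.5·IQR = 65.70 + 41.55 = 107.25.
111.9 > 107.25 → outlier.
157.4 > 107.25 → outlier.
All remaining values lie within [-3.55, 107.25].

111.9, 157.4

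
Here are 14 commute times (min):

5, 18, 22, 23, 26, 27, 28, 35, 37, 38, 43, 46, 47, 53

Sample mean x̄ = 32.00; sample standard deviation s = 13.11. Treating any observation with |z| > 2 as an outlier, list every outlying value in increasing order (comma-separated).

5

Cutoffs at x̄ ± 2s: 32.00 ± 2·13.11 = [5.78, 58.22].
5: z = -2.06, |z| > 2 → outlier.
Every other value lies within [5.78, 58.22].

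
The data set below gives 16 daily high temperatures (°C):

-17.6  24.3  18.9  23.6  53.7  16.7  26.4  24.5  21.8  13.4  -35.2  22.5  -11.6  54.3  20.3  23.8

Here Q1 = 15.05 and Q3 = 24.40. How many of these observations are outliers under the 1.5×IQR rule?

IQR = 9.35; fences at 15.05 − 14.025 = 1.025 and 24.40 + 14.025 = 38.425.
Outside the cutoffs: -35.2, -17.6, -11.6, 53.7, 54.3.

5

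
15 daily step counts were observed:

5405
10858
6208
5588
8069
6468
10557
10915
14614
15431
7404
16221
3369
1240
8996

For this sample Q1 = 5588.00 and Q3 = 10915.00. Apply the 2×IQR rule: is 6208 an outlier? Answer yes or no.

IQR = Q3 − Q1 = 10915.00 − 5588.00 = 5327.00.
Lower fence = Q1 − 2·IQR = 5588.00 − 10654.00 = -5066.00.
Upper fence = Q3 + 2·IQR = 10915.00 + 10654.00 = 21569.00.
6208 lies within [-5066.00, 21569.00].

no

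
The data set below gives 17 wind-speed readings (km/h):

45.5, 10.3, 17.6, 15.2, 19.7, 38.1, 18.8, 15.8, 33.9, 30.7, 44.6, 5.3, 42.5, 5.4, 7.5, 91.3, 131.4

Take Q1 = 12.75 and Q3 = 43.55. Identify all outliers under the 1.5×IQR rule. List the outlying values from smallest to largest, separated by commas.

91.3, 131.4

IQR = Q3 − Q1 = 43.55 − 12.75 = 30.80.
Lower fence = Q1 − 1.5·IQR = 12.75 − 46.20 = -33.45.
Upper fence = Q3 + 1.5·IQR = 43.55 + 46.20 = 89.75.
91.3 > 89.75 → outlier.
131.4 > 89.75 → outlier.
All remaining values lie within [-33.45, 89.75].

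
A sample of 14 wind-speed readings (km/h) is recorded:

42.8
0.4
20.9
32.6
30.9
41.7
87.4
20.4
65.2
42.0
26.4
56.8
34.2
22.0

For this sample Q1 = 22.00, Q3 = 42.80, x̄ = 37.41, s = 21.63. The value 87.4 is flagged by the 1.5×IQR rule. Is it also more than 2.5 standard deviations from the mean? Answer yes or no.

no

z = (87.4 − 37.41) / 21.63 = 2.31.
|z| = 2.31 ≤ 2.5.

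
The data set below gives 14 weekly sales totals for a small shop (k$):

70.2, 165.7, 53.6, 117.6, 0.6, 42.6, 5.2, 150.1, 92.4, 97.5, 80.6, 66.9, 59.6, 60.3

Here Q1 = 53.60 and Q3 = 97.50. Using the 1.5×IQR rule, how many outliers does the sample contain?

IQR = 43.90; fences at 53.60 − 65.85 = -12.25 and 97.50 + 65.85 = 163.35.
Outside the cutoffs: 165.7.

1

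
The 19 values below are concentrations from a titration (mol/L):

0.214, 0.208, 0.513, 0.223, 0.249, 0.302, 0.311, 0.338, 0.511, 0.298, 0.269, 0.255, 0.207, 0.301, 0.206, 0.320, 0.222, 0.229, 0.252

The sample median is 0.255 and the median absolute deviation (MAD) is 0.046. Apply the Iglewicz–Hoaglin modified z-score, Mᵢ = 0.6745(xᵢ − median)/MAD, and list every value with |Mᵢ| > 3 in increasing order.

|Mᵢ| > 3 ⇔ |xᵢ − 0.255| > 3·0.046/0.6745 = 0.205.
So outliers lie outside [0.050, 0.460].
0.511: M = 3.75 → outlier.
0.513: M = 3.78 → outlier.

0.511, 0.513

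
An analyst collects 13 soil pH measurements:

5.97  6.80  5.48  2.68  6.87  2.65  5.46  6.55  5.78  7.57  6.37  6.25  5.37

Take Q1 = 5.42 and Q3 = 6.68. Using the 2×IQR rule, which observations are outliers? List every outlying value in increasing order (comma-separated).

IQR = Q3 − Q1 = 6.68 − 5.42 = 1.26.
Lower fence = Q1 − 2·IQR = 5.42 − 2.52 = 2.90.
Upper fence = Q3 + 2·IQR = 6.68 + 2.52 = 9.20.
2.65 < 2.90 → outlier.
2.68 < 2.90 → outlier.
All remaining values lie within [2.90, 9.20].

2.65, 2.68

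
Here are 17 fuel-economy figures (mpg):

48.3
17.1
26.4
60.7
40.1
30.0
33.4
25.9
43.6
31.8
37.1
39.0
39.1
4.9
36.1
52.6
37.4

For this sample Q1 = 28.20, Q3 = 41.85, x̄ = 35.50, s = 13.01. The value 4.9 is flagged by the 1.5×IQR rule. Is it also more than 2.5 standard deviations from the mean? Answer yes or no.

z = (4.9 − 35.50) / 13.01 = -2.35.
|z| = 2.35 ≤ 2.5.

no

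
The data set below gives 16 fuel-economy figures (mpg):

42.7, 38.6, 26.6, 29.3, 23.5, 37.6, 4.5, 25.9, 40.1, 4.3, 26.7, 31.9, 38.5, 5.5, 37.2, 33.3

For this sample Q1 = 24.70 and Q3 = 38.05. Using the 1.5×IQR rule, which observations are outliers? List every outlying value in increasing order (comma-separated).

4.3, 4.5

IQR = Q3 − Q1 = 38.05 − 24.70 = 13.35.
Lower fence = Q1 − 1.5·IQR = 24.70 − 20.025 = 4.675.
Upper fence = Q3 + 1.5·IQR = 38.05 + 20.025 = 58.075.
4.3 < 4.675 → outlier.
4.5 < 4.675 → outlier.
All remaining values lie within [4.675, 58.075].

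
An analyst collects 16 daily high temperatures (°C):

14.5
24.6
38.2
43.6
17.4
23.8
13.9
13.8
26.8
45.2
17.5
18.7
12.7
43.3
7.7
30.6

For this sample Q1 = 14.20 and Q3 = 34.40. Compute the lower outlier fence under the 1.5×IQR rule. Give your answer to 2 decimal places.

IQR = Q3 − Q1 = 34.40 − 14.20 = 20.20.
Lower fence = Q1 − 1.5·IQR = 14.20 − 30.30 = -16.10.
Upper fence = Q3 + 1.5·IQR = 34.40 + 30.30 = 64.70.

-16.10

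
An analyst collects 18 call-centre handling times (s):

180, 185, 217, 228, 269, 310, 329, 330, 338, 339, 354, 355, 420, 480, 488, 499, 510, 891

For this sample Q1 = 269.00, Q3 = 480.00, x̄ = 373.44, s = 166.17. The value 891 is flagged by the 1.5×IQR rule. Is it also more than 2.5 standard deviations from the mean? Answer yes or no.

yes

z = (891 − 373.44) / 166.17 = 3.11.
|z| = 3.11 > 2.5.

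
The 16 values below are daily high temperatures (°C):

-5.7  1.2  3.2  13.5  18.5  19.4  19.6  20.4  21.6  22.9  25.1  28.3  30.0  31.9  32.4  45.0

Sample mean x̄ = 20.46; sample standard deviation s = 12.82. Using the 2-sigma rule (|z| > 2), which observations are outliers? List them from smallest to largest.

-5.7

Cutoffs at x̄ ± 2s: 20.46 ± 2·12.82 = [-5.18, 46.10].
-5.7: z = -2.04, |z| > 2 → outlier.
Every other value lies within [-5.18, 46.10].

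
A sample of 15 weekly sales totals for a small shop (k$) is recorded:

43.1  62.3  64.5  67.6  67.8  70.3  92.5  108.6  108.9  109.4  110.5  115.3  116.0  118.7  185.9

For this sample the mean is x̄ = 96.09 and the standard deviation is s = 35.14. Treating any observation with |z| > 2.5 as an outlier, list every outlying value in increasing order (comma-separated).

185.9

Cutoffs at x̄ ± 2.5s: 96.09 ± 2.5·35.14 = [8.24, 183.94].
185.9: z = 2.56, |z| > 2.5 → outlier.
Every other value lies within [8.24, 183.94].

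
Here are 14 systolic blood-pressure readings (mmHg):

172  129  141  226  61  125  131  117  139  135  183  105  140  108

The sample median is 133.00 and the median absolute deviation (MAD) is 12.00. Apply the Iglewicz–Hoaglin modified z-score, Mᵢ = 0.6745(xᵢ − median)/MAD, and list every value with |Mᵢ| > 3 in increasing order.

61, 226

|Mᵢ| > 3 ⇔ |xᵢ − 133.00| > 3·12.00/0.6745 = 53.37.
So outliers lie outside [79.63, 186.37].
61: M = -4.05 → outlier.
226: M = 5.23 → outlier.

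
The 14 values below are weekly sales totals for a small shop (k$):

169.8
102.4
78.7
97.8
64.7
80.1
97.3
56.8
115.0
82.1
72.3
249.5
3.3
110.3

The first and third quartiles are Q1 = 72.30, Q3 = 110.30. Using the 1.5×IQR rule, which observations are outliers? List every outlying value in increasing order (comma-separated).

IQR = Q3 − Q1 = 110.30 − 72.30 = 38.00.
Lower fence = Q1 − 1.5·IQR = 72.30 − 57.00 = 15.30.
Upper fence = Q3 + 1.5·IQR = 110.30 + 57.00 = 167.30.
3.3 < 15.30 → outlier.
169.8 > 167.30 → outlier.
249.5 > 167.30 → outlier.
All remaining values lie within [15.30, 167.30].

3.3, 169.8, 249.5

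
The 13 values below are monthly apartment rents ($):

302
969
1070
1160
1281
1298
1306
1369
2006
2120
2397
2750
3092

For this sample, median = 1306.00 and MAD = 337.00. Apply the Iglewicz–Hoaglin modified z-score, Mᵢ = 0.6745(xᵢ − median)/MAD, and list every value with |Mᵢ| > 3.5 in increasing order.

3092

|Mᵢ| > 3.5 ⇔ |xᵢ − 1306.00| > 3.5·337.00/0.6745 = 1748.70.
So outliers lie outside [-442.70, 3054.70].
3092: M = 3.57 → outlier.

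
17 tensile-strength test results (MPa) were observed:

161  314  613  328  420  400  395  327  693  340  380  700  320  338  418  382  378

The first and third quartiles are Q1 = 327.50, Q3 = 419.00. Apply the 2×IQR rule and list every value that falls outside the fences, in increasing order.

IQR = Q3 − Q1 = 419.00 − 327.50 = 91.50.
Lower fence = Q1 − 2·IQR = 327.50 − 183.00 = 144.50.
Upper fence = Q3 + 2·IQR = 419.00 + 183.00 = 602.00.
613 > 602.00 → outlier.
693 > 602.00 → outlier.
700 > 602.00 → outlier.
All remaining values lie within [144.50, 602.00].

613, 693, 700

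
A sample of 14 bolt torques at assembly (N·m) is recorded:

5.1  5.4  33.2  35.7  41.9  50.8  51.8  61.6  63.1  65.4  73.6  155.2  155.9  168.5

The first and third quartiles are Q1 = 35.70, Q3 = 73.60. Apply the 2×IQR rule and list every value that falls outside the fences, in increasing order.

IQR = Q3 − Q1 = 73.60 − 35.70 = 37.90.
Lower fence = Q1 − 2·IQR = 35.70 − 75.80 = -40.10.
Upper fence = Q3 + 2·IQR = 73.60 + 75.80 = 149.40.
155.2 > 149.40 → outlier.
155.9 > 149.40 → outlier.
168.5 > 149.40 → outlier.
All remaining values lie within [-40.10, 149.40].

155.2, 155.9, 168.5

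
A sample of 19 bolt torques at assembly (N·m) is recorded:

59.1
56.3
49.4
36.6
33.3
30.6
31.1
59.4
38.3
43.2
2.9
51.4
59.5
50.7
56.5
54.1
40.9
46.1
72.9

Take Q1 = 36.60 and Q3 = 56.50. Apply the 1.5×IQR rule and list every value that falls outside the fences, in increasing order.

IQR = Q3 − Q1 = 56.50 − 36.60 = 19.90.
Lower fence = Q1 − 1.5·IQR = 36.60 − 29.85 = 6.75.
Upper fence = Q3 + 1.5·IQR = 56.50 + 29.85 = 86.35.
2.9 < 6.75 → outlier.
All remaining values lie within [6.75, 86.35].

2.9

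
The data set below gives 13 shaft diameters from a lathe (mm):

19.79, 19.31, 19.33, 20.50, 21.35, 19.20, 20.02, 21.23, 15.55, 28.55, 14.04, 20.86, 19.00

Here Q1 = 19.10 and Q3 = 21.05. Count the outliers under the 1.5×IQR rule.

3

IQR = 1.95; fences at 19.10 − 2.925 = 16.175 and 21.05 + 2.925 = 23.975.
Outside the cutoffs: 14.04, 15.55, 28.55.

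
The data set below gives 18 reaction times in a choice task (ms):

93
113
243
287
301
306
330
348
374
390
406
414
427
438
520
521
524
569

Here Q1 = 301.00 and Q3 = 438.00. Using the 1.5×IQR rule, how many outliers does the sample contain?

1

IQR = 137.00; fences at 301.00 − 205.50 = 95.50 and 438.00 + 205.50 = 643.50.
Outside the cutoffs: 93.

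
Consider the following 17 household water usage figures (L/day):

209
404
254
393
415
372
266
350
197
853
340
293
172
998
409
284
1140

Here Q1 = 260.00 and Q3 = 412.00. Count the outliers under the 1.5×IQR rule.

IQR = 152.00; fences at 260.00 − 228.00 = 32.00 and 412.00 + 228.00 = 640.00.
Outside the cutoffs: 853, 998, 1140.

3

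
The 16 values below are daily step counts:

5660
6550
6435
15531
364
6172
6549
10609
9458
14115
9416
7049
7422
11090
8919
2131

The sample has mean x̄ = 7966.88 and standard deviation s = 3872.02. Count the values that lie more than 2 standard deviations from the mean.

Cutoffs: x̄ ± 2s = [222.84, 15710.92].
Every value lies within the cutoffs.

0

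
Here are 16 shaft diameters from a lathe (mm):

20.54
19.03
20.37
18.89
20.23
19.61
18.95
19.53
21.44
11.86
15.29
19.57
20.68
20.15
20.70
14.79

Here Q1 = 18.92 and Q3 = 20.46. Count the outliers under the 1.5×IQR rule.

IQR = 1.54; fences at 18.92 − 2.31 = 16.61 and 20.46 + 2.31 = 22.77.
Outside the cutoffs: 11.86, 14.79, 15.29.

3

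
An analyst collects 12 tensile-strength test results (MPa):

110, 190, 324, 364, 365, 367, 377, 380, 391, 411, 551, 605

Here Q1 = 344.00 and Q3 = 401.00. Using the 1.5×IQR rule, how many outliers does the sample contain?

4

IQR = 57.00; fences at 344.00 − 85.50 = 258.50 and 401.00 + 85.50 = 486.50.
Outside the cutoffs: 110, 190, 551, 605.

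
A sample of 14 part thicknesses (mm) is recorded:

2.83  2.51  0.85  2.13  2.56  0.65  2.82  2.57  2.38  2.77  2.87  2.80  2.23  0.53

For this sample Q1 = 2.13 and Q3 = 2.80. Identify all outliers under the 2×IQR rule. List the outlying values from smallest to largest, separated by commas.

IQR = Q3 − Q1 = 2.80 − 2.13 = 0.67.
Lower fence = Q1 − 2·IQR = 2.13 − 1.34 = 0.79.
Upper fence = Q3 + 2·IQR = 2.80 + 1.34 = 4.14.
0.53 < 0.79 → outlier.
0.65 < 0.79 → outlier.
All remaining values lie within [0.79, 4.14].

0.53, 0.65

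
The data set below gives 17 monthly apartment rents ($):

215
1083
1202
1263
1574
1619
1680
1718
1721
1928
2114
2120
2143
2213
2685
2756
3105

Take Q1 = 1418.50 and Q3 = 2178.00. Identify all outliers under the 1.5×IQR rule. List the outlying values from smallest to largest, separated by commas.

215

IQR = Q3 − Q1 = 2178.00 − 1418.50 = 759.50.
Lower fence = Q1 − 1.5·IQR = 1418.50 − 1139.25 = 279.25.
Upper fence = Q3 + 1.5·IQR = 2178.00 + 1139.25 = 3317.25.
215 < 279.25 → outlier.
All remaining values lie within [279.25, 3317.25].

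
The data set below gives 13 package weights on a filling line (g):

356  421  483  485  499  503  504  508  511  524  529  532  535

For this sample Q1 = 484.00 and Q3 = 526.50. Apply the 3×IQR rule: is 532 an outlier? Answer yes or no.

no

IQR = Q3 − Q1 = 526.50 − 484.00 = 42.50.
Lower fence = Q1 − 3·IQR = 484.00 − 127.50 = 356.50.
Upper fence = Q3 + 3·IQR = 526.50 + 127.50 = 654.00.
532 lies within [356.50, 654.00].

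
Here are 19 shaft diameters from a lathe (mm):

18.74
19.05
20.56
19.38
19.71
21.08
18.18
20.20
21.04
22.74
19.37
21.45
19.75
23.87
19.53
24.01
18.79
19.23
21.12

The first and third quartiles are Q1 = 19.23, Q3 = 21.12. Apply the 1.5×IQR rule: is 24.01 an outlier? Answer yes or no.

IQR = Q3 − Q1 = 21.12 − 19.23 = 1.89.
Lower fence = Q1 − 1.5·IQR = 19.23 − 2.835 = 16.395.
Upper fence = Q3 + 1.5·IQR = 21.12 + 2.835 = 23.955.
24.01 lies above the upper fence.

yes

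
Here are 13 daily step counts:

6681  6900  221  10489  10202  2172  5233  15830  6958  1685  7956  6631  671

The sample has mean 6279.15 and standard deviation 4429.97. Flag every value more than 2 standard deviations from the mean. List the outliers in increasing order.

Cutoffs at x̄ ± 2s: 6279.15 ± 2·4429.97 = [-2580.79, 15139.09].
15830: z = 2.16, |z| > 2 → outlier.
Every other value lies within [-2580.79, 15139.09].

15830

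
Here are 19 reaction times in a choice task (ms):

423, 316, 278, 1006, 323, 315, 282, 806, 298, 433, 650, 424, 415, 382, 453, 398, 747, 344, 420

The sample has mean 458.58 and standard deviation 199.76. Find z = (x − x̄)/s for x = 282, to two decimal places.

-0.88

z = (282 − 458.58) / 199.76 = -0.88.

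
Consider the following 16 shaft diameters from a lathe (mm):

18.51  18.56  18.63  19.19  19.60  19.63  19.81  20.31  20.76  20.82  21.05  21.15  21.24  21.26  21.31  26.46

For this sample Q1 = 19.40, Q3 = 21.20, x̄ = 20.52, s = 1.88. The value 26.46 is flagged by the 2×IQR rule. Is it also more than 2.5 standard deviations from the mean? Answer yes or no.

z = (26.46 − 20.52) / 1.88 = 3.16.
|z| = 3.16 > 2.5.

yes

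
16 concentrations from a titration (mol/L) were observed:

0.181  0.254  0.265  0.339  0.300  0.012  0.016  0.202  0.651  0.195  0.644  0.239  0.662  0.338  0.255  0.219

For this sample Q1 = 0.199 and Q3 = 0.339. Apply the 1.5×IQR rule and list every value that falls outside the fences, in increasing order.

0.644, 0.651, 0.662

IQR = Q3 − Q1 = 0.339 − 0.199 = 0.140.
Lower fence = Q1 − 1.5·IQR = 0.199 − 0.210 = -0.011.
Upper fence = Q3 + 1.5·IQR = 0.339 + 0.210 = 0.549.
0.644 > 0.549 → outlier.
0.651 > 0.549 → outlier.
0.662 > 0.549 → outlier.
All remaining values lie within [-0.011, 0.549].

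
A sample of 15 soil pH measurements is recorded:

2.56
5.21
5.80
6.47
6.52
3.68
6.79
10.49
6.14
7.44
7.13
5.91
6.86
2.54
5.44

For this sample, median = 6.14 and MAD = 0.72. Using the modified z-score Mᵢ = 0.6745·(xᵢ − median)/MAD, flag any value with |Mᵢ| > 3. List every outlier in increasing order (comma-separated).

|Mᵢ| > 3 ⇔ |xᵢ − 6.14| > 3·0.72/0.6745 = 3.20.
So outliers lie outside [2.94, 9.34].
2.54: M = -3.37 → outlier.
2.56: M = -3.35 → outlier.
10.49: M = 4.08 → outlier.

2.54, 2.56, 10.49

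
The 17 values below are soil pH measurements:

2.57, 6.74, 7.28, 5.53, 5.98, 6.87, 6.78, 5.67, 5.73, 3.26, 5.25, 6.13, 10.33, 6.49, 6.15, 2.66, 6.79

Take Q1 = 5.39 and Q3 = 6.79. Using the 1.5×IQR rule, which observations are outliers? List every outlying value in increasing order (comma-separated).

2.57, 2.66, 3.26, 10.33

IQR = Q3 − Q1 = 6.79 − 5.39 = 1.40.
Lower fence = Q1 − 1.5·IQR = 5.39 − 2.10 = 3.29.
Upper fence = Q3 + 1.5·IQR = 6.79 + 2.10 = 8.89.
2.57 < 3.29 → outlier.
2.66 < 3.29 → outlier.
3.26 < 3.29 → outlier.
10.33 > 8.89 → outlier.
All remaining values lie within [3.29, 8.89].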